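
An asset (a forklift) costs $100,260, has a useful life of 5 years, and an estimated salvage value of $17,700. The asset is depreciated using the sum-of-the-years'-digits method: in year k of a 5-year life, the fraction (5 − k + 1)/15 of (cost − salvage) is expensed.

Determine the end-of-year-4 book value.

Depreciable base = $100,260 − $17,700 = $82,560.
Sum of the years' digits = 5+4+3+2+1 = 15.
Year 1: $82,560 × 5/15 = $27,520. Book value $72,740.
Year 2: $82,560 × 4/15 = $22,016. Book value $50,724.
Year 3: $82,560 × 3/15 = $16,512. Book value $34,212.
Year 4: $82,560 × 2/15 = $11,008. Book value $23,204.

$23,204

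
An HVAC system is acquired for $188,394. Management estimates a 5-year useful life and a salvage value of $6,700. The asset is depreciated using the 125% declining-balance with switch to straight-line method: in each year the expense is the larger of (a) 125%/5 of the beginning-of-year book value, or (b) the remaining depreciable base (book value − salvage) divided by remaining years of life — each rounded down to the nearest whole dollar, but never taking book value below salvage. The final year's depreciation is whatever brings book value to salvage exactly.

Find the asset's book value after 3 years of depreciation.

Depreciable base = $188,394 − $6,700 = $181,694.
Year 1: DB = ⌊$188,394 × 125%/5⌋ = $47,098; SL = ⌊$181,694/5⌋ = $36,338 → take DB $47,098. Book value $141,296.
Year 2: DB = ⌊$141,296 × 125%/5⌋ = $35,324; SL = ⌊$134,596/4⌋ = $33,649 → take DB $35,324. Book value $105,972.
Year 3: DB = ⌊$105,972 × 125%/5⌋ = $26,493; SL = ⌊$99,272/3⌋ = $33,090 → take SL $33,090. Book value $72,882.

$72,882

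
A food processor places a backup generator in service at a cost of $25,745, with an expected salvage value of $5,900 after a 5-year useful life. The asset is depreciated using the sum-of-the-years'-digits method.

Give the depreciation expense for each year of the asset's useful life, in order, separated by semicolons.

Depreciable base = $25,745 − $5,900 = $19,845.
Sum of the years' digits = 5+4+3+2+1 = 15.
Year 1: $19,845 × 5/15 = $6,615. Book value $19,130.
Year 2: $19,845 × 4/15 = $5,292. Book value $13,838.
Year 3: $19,845 × 3/15 = $3,969. Book value $9,869.
Year 4: $19,845 × 2/15 = $2,646. Book value $7,223.
Year 5: $19,845 × 1/15 = $1,323. Book value $5,900.

$6,615; $5,292; $3,969; $2,646; $1,323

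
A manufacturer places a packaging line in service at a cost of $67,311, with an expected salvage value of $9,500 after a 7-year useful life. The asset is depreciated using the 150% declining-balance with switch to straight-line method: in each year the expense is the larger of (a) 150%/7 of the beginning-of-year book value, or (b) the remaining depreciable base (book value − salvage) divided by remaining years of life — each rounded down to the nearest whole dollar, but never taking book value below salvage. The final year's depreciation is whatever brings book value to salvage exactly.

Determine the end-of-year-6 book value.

Depreciable base = $67,311 − $9,500 = $57,811.
Year 1: DB = ⌊$67,311 × 150%/7⌋ = $14,423; SL = ⌊$57,811/7⌋ = $8,258 → take DB $14,423. Book value $52,888.
Year 2: DB = ⌊$52,888 × 150%/7⌋ = $11,333; SL = ⌊$43,388/6⌋ = $7,231 → take DB $11,333. Book value $41,555.
Year 3: DB = ⌊$41,555 × 150%/7⌋ = $8,904; SL = ⌊$32,055/5⌋ = $6,411 → take DB $8,904. Book value $32,651.
Year 4: DB = ⌊$32,651 × 150%/7⌋ = $6,996; SL = ⌊$23,151/4⌋ = $5,787 → take DB $6,996. Book value $25,655.
Year 5: DB = ⌊$25,655 × 150%/7⌋ = $5,497; SL = ⌊$16,155/3⌋ = $5,385 → take DB $5,497. Book value $20,158.
Year 6: DB = ⌊$20,158 × 150%/7⌋ = $4,319; SL = ⌊$10,658/2⌋ = $5,329 → take SL $5,329. Book value $14,829.

$14,829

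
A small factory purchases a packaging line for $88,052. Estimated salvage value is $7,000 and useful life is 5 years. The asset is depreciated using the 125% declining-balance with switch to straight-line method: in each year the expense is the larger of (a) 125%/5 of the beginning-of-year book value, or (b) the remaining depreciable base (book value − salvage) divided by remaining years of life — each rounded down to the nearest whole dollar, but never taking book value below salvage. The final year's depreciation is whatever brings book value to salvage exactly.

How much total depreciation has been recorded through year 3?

Depreciable base = $88,052 − $7,000 = $81,052.
Year 1: DB = ⌊$88,052 × 125%/5⌋ = $22,013; SL = ⌊$81,052/5⌋ = $16,210 → take DB $22,013. Book value $66,039.
Year 2: DB = ⌊$66,039 × 125%/5⌋ = $16,509; SL = ⌊$59,039/4⌋ = $14,759 → take DB $16,509. Book value $49,530.
Year 3: DB = ⌊$49,530 × 125%/5⌋ = $12,382; SL = ⌊$42,530/3⌋ = $14,176 → take SL $14,176. Book value $35,354.
Accumulated through year 3 = $88,052 − $35,354 = $52,698.

$52,698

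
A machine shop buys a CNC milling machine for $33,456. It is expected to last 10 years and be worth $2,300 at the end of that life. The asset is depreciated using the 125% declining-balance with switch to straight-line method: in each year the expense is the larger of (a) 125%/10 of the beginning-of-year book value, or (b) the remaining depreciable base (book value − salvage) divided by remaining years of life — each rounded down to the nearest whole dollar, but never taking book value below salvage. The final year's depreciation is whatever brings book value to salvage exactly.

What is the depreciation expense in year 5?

$2,873

Depreciable base = $33,456 − $2,300 = $31,156.
Year 1: DB = ⌊$33,456 × 125%/10⌋ = $4,182; SL = ⌊$31,156/10⌋ = $3,115 → take DB $4,182. Book value $29,274.
Year 2: DB = ⌊$29,274 × 125%/10⌋ = $3,659; SL = ⌊$26,974/9⌋ = $2,997 → take DB $3,659. Book value $25,615.
Year 3: DB = ⌊$25,615 × 125%/10⌋ = $3,201; SL = ⌊$23,315/8⌋ = $2,914 → take DB $3,201. Book value $22,414.
Year 4: DB = ⌊$22,414 × 125%/10⌋ = $2,801; SL = ⌊$20,114/7⌋ = $2,873 → take SL $2,873. Book value $19,541.
Year 5: DB = ⌊$19,541 × 125%/10⌋ = $2,442; SL = ⌊$17,241/6⌋ = $2,873 → take SL $2,873. Book value $16,668.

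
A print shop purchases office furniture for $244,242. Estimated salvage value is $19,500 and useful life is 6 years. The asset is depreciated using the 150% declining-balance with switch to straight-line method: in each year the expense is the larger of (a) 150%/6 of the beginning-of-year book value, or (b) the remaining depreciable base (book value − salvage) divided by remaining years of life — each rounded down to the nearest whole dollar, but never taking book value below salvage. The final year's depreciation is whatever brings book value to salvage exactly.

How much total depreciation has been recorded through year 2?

$106,855

Depreciable base = $244,242 − $19,500 = $224,742.
Year 1: DB = ⌊$244,242 × 150%/6⌋ = $61,060; SL = ⌊$224,742/6⌋ = $37,457 → take DB $61,060. Book value $183,182.
Year 2: DB = ⌊$183,182 × 150%/6⌋ = $45,795; SL = ⌊$163,682/5⌋ = $32,736 → take DB $45,795. Book value $137,387.
Accumulated through year 2 = $244,242 − $137,387 = $106,855.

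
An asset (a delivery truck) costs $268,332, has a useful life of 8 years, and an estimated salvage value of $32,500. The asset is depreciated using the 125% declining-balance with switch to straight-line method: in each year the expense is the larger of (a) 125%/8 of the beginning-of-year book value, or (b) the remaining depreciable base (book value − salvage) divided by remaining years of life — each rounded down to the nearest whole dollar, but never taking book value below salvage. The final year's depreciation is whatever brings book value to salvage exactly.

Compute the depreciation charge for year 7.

$25,737

Depreciable base = $268,332 − $32,500 = $235,832.
Year 1: DB = ⌊$268,332 × 125%/8⌋ = $41,926; SL = ⌊$235,832/8⌋ = $29,479 → take DB $41,926. Book value $226,406.
Year 2: DB = ⌊$226,406 × 125%/8⌋ = $35,375; SL = ⌊$193,906/7⌋ = $27,700 → take DB $35,375. Book value $191,031.
Year 3: DB = ⌊$191,031 × 125%/8⌋ = $29,848; SL = ⌊$158,531/6⌋ = $26,421 → take DB $29,848. Book value $161,183.
Year 4: DB = ⌊$161,183 × 125%/8⌋ = $25,184; SL = ⌊$128,683/5⌋ = $25,736 → take SL $25,736. Book value $135,447.
Year 5: DB = ⌊$135,447 × 125%/8⌋ = $21,163; SL = ⌊$102,947/4⌋ = $25,736 → take SL $25,736. Book value $109,711.
Year 6: DB = ⌊$109,711 × 125%/8⌋ = $17,142; SL = ⌊$77,211/3⌋ = $25,737 → take SL $25,737. Book value $83,974.
Year 7: DB = ⌊$83,974 × 125%/8⌋ = $13,120; SL = ⌊$51,474/2⌋ = $25,737 → take SL $25,737. Book value $58,237.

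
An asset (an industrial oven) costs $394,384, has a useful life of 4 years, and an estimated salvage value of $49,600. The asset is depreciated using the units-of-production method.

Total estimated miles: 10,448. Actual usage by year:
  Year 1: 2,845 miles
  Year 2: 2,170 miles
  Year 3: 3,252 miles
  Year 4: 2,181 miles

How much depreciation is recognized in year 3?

Depreciable base = $394,384 − $49,600 = $344,784.
Rate = $344,784 / 10,448 miles = $33 per mile.
Year 1: 2,845 × $33 = $93,885. Book value $300,499.
Year 2: 2,170 × $33 = $71,610. Book value $228,889.
Year 3: 3,252 × $33 = $107,316. Book value $121,573.

$107,316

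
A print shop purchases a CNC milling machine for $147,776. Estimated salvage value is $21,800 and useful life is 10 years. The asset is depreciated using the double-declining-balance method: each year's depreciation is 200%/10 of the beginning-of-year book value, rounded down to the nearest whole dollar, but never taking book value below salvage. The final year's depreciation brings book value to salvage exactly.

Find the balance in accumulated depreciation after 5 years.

Depreciable base = $147,776 − $21,800 = $125,976.
Year 1: ⌊$147,776 × 200%/10⌋ = $29,555. Book value $118,221.
Year 2: ⌊$118,221 × 200%/10⌋ = $23,644. Book value $94,577.
Year 3: ⌊$94,577 × 200%/10⌋ = $18,915. Book value $75,662.
Year 4: ⌊$75,662 × 200%/10⌋ = $15,132. Book value $60,530.
Year 5: ⌊$60,530 × 200%/10⌋ = $12,106. Book value $48,424.
Accumulated through year 5 = $147,776 − $48,424 = $99,352.

$99,352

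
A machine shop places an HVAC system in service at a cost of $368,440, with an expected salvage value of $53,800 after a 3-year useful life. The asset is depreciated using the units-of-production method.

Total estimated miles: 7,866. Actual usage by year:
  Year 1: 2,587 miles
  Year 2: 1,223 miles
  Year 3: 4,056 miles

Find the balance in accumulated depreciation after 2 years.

$152,400

Depreciable base = $368,440 − $53,800 = $314,640.
Rate = $314,640 / 7,866 miles = $40 per mile.
Year 1: 2,587 × $40 = $103,480. Book value $264,960.
Year 2: 1,223 × $40 = $48,920. Book value $216,040.
Accumulated through year 2 = $368,440 − $216,040 = $152,400.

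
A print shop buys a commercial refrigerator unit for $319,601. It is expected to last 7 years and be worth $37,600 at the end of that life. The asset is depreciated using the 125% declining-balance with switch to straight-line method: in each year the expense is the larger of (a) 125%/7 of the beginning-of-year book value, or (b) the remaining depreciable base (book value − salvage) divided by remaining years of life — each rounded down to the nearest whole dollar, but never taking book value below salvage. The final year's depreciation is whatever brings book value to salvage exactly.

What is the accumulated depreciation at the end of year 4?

Depreciable base = $319,601 − $37,600 = $282,001.
Year 1: DB = ⌊$319,601 × 125%/7⌋ = $57,071; SL = ⌊$282,001/7⌋ = $40,285 → take DB $57,071. Book value $262,530.
Year 2: DB = ⌊$262,530 × 125%/7⌋ = $46,880; SL = ⌊$224,930/6⌋ = $37,488 → take DB $46,880. Book value $215,650.
Year 3: DB = ⌊$215,650 × 125%/7⌋ = $38,508; SL = ⌊$178,050/5⌋ = $35,610 → take DB $38,508. Book value $177,142.
Year 4: DB = ⌊$177,142 × 125%/7⌋ = $31,632; SL = ⌊$139,542/4⌋ = $34,885 → take SL $34,885. Book value $142,257.
Accumulated through year 4 = $319,601 − $142,257 = $177,344.

$177,344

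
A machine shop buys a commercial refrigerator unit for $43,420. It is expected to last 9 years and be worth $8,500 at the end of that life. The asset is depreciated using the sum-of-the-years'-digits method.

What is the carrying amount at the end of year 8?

$9,276

Depreciable base = $43,420 − $8,500 = $34,920.
Sum of the years' digits = 9+8+7+6+5+4+3+2+1 = 45.
Year 1: $34,920 × 9/45 = $6,984. Book value $36,436.
Year 2: $34,920 × 8/45 = $6,208. Book value $30,228.
Year 3: $34,920 × 7/45 = $5,432. Book value $24,796.
Year 4: $34,920 × 6/45 = $4,656. Book value $20,140.
Year 5: $34,920 × 5/45 = $3,880. Book value $16,260.
Year 6: $34,920 × 4/45 = $3,104. Book value $13,156.
Year 7: $34,920 × 3/45 = $2,328. Book value $10,828.
Year 8: $34,920 × 2/45 = $1,552. Book value $9,276.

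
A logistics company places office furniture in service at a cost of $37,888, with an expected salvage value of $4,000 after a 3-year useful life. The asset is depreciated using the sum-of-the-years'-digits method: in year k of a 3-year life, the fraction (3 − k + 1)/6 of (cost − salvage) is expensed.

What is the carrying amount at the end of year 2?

Depreciable base = $37,888 − $4,000 = $33,888.
Sum of the years' digits = 3+2+1 = 6.
Year 1: $33,888 × 3/6 = $16,944. Book value $20,944.
Year 2: $33,888 × 2/6 = $11,296. Book value $9,648.

$9,648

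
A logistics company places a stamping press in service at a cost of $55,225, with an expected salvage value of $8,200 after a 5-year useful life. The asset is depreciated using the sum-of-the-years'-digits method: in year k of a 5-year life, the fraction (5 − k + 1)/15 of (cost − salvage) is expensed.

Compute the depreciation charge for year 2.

Depreciable base = $55,225 − $8,200 = $47,025.
Sum of the years' digits = 5+4+3+2+1 = 15.
Year 1: $47,025 × 5/15 = $15,675. Book value $39,550.
Year 2: $47,025 × 4/15 = $12,540. Book value $27,010.

$12,540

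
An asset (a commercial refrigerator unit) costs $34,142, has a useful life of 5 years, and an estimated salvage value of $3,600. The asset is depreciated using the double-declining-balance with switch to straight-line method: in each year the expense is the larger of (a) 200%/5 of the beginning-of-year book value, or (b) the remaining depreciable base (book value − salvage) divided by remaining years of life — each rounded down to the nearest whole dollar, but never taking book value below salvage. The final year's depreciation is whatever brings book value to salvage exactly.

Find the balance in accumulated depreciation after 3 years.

$26,766

Depreciable base = $34,142 − $3,600 = $30,542.
Year 1: DB = ⌊$34,142 × 200%/5⌋ = $13,656; SL = ⌊$30,542/5⌋ = $6,108 → take DB $13,656. Book value $20,486.
Year 2: DB = ⌊$20,486 × 200%/5⌋ = $8,194; SL = ⌊$16,886/4⌋ = $4,221 → take DB $8,194. Book value $12,292.
Year 3: DB = ⌊$12,292 × 200%/5⌋ = $4,916; SL = ⌊$8,692/3⌋ = $2,897 → take DB $4,916. Book value $7,376.
Accumulated through year 3 = $34,142 − $7,376 = $26,766.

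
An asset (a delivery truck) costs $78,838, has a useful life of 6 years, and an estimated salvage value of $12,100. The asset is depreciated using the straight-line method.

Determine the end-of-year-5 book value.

Depreciable base = $78,838 − $12,100 = $66,738.
Annual expense = $66,738 / 6 = $11,123.
End of year 1: book value $67,715.
End of year 2: book value $56,592.
End of year 3: book value $45,469.
End of year 4: book value $34,346.
End of year 5: book value $23,223.

$23,223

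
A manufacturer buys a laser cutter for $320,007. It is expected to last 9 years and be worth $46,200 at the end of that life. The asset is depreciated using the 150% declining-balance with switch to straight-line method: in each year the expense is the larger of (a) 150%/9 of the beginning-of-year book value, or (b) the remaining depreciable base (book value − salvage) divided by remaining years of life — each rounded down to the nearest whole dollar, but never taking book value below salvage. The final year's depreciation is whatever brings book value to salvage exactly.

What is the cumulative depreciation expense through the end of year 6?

$212,836

Depreciable base = $320,007 − $46,200 = $273,807.
Year 1: DB = ⌊$320,007 × 150%/9⌋ = $53,334; SL = ⌊$273,807/9⌋ = $30,423 → take DB $53,334. Book value $266,673.
Year 2: DB = ⌊$266,673 × 150%/9⌋ = $44,445; SL = ⌊$220,473/8⌋ = $27,559 → take DB $44,445. Book value $222,228.
Year 3: DB = ⌊$222,228 × 150%/9⌋ = $37,038; SL = ⌊$176,028/7⌋ = $25,146 → take DB $37,038. Book value $185,190.
Year 4: DB = ⌊$185,190 × 150%/9⌋ = $30,865; SL = ⌊$138,990/6⌋ = $23,165 → take DB $30,865. Book value $154,325.
Year 5: DB = ⌊$154,325 × 150%/9⌋ = $25,720; SL = ⌊$108,125/5⌋ = $21,625 → take DB $25,720. Book value $128,605.
Year 6: DB = ⌊$128,605 × 150%/9⌋ = $21,434; SL = ⌊$82,405/4⌋ = $20,601 → take DB $21,434. Book value $107,171.
Accumulated through year 6 = $320,007 − $107,171 = $212,836.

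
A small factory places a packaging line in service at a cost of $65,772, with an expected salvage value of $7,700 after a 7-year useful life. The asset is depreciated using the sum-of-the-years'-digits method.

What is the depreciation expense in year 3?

Depreciable base = $65,772 − $7,700 = $58,072.
Sum of the years' digits = 7+6+5+4+3+2+1 = 28.
Year 1: $58,072 × 7/28 = $14,518. Book value $51,254.
Year 2: $58,072 × 6/28 = $12,444. Book value $38,810.
Year 3: $58,072 × 5/28 = $10,370. Book value $28,440.

$10,370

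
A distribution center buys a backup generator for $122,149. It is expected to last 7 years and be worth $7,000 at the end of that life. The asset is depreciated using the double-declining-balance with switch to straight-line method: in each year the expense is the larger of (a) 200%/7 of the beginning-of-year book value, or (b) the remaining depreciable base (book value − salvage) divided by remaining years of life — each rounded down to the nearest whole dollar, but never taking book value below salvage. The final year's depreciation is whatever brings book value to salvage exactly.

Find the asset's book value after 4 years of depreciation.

$31,798

Depreciable base = $122,149 − $7,000 = $115,149.
Year 1: DB = ⌊$122,149 × 200%/7⌋ = $34,899; SL = ⌊$115,149/7⌋ = $16,449 → take DB $34,899. Book value $87,250.
Year 2: DB = ⌊$87,250 × 200%/7⌋ = $24,928; SL = ⌊$80,250/6⌋ = $13,375 → take DB $24,928. Book value $62,322.
Year 3: DB = ⌊$62,322 × 200%/7⌋ = $17,806; SL = ⌊$55,322/5⌋ = $11,064 → take DB $17,806. Book value $44,516.
Year 4: DB = ⌊$44,516 × 200%/7⌋ = $12,718; SL = ⌊$37,516/4⌋ = $9,379 → take DB $12,718. Book value $31,798.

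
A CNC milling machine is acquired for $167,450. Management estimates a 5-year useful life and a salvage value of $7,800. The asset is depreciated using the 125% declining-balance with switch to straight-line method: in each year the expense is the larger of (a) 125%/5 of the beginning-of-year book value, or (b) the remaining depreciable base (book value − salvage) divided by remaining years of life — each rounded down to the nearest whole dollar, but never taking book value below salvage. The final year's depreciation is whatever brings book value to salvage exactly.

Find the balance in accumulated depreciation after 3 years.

Depreciable base = $167,450 − $7,800 = $159,650.
Year 1: DB = ⌊$167,450 × 125%/5⌋ = $41,862; SL = ⌊$159,650/5⌋ = $31,930 → take DB $41,862. Book value $125,588.
Year 2: DB = ⌊$125,588 × 125%/5⌋ = $31,397; SL = ⌊$117,788/4⌋ = $29,447 → take DB $31,397. Book value $94,191.
Year 3: DB = ⌊$94,191 × 125%/5⌋ = $23,547; SL = ⌊$86,391/3⌋ = $28,797 → take SL $28,797. Book value $65,394.
Accumulated through year 3 = $167,450 − $65,394 = $102,056.

$102,056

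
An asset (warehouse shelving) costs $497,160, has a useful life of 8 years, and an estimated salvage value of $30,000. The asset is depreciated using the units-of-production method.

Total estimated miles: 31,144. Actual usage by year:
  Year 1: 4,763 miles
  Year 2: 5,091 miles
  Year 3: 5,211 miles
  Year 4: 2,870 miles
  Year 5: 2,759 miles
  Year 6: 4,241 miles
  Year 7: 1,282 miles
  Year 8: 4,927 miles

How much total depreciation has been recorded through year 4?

$269,025

Depreciable base = $497,160 − $30,000 = $467,160.
Rate = $467,160 / 31,144 miles = $15 per mile.
Year 1: 4,763 × $15 = $71,445. Book value $425,715.
Year 2: 5,091 × $15 = $76,365. Book value $349,350.
Year 3: 5,211 × $15 = $78,165. Book value $271,185.
Year 4: 2,870 × $15 = $43,050. Book value $228,135.
Accumulated through year 4 = $497,160 − $228,135 = $269,025.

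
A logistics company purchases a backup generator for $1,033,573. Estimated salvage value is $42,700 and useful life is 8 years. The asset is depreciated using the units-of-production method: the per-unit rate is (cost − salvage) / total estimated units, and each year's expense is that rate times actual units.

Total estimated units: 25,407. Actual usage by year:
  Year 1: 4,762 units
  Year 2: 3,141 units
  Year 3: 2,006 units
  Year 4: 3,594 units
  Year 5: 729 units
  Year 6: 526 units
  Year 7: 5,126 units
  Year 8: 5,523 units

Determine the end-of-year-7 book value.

Depreciable base = $1,033,573 − $42,700 = $990,873.
Rate = $990,873 / 25,407 units = $39 per unit.
Year 1: 4,762 × $39 = $185,718. Book value $847,855.
Year 2: 3,141 × $39 = $122,499. Book value $725,356.
Year 3: 2,006 × $39 = $78,234. Book value $647,122.
Year 4: 3,594 × $39 = $140,166. Book value $506,956.
Year 5: 729 × $39 = $28,431. Book value $478,525.
Year 6: 526 × $39 = $20,514. Book value $458,011.
Year 7: 5,126 × $39 = $199,914. Book value $258,097.

$258,097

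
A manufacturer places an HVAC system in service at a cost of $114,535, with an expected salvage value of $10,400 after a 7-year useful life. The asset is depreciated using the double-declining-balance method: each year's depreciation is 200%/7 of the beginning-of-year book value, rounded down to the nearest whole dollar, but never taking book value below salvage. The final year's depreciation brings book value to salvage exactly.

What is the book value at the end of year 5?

$21,297

Depreciable base = $114,535 − $10,400 = $104,135.
Year 1: ⌊$114,535 × 200%/7⌋ = $32,724. Book value $81,811.
Year 2: ⌊$81,811 × 200%/7⌋ = $23,374. Book value $58,437.
Year 3: ⌊$58,437 × 200%/7⌋ = $16,696. Book value $41,741.
Year 4: ⌊$41,741 × 200%/7⌋ = $11,926. Book value $29,815.
Year 5: ⌊$29,815 × 200%/7⌋ = $8,518. Book value $21,297.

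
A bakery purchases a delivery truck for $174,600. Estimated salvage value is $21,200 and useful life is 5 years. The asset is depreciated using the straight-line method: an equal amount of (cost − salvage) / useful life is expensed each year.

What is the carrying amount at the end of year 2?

$113,240

Depreciable base = $174,600 − $21,200 = $153,400.
Annual expense = $153,400 / 5 = $30,680.
End of year 1: book value $143,920.
End of year 2: book value $113,240.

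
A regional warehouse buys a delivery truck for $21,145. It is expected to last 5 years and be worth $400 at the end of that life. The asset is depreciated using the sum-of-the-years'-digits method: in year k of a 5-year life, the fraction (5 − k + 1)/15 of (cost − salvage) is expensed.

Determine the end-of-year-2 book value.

$8,698

Depreciable base = $21,145 − $400 = $20,745.
Sum of the years' digits = 5+4+3+2+1 = 15.
Year 1: $20,745 × 5/15 = $6,915. Book value $14,230.
Year 2: $20,745 × 4/15 = $5,532. Book value $8,698.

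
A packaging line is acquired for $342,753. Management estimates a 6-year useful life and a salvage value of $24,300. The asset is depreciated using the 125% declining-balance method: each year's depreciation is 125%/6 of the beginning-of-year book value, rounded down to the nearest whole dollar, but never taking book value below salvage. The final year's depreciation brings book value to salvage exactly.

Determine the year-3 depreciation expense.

$44,753

Depreciable base = $342,753 − $24,300 = $318,453.
Year 1: ⌊$342,753 × 125%/6⌋ = $71,406. Book value $271,347.
Year 2: ⌊$271,347 × 125%/6⌋ = $56,530. Book value $214,817.
Year 3: ⌊$214,817 × 125%/6⌋ = $44,753. Book value $170,064.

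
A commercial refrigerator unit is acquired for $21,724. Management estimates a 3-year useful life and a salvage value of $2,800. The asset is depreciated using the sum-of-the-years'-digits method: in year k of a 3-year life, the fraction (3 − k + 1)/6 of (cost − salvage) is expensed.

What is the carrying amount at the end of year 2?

Depreciable base = $21,724 − $2,800 = $18,924.
Sum of the years' digits = 3+2+1 = 6.
Year 1: $18,924 × 3/6 = $9,462. Book value $12,262.
Year 2: $18,924 × 2/6 = $6,308. Book value $5,954.

$5,954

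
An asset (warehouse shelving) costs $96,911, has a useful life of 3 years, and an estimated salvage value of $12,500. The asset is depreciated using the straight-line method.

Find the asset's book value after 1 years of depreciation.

Depreciable base = $96,911 − $12,500 = $84,411.
Annual expense = $84,411 / 3 = $28,137.
End of year 1: book value $68,774.

$68,774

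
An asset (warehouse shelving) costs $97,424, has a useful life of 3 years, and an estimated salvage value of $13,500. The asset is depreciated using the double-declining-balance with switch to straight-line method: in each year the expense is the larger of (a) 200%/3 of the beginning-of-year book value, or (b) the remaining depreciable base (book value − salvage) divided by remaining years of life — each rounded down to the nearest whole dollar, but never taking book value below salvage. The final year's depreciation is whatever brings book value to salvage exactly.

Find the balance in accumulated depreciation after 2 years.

Depreciable base = $97,424 − $13,500 = $83,924.
Year 1: DB = ⌊$97,424 × 200%/3⌋ = $64,949; SL = ⌊$83,924/3⌋ = $27,974 → take DB $64,949. Book value $32,475.
Year 2: DB = ⌊$32,475 × 200%/3⌋ = $21,650; SL = ⌊$18,975/2⌋ = $9,487 → take DB $21,650, capped at $18,975. Book value $13,500.
Accumulated through year 2 = $97,424 − $13,500 = $83,924.

$83,924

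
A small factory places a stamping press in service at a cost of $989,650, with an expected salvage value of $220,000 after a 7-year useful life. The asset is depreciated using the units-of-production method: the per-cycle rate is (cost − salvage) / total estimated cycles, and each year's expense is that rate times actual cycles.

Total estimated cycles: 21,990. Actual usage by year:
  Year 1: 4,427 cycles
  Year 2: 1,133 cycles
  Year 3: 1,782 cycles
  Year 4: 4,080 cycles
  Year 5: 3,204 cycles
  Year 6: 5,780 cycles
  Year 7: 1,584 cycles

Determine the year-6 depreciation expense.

Depreciable base = $989,650 − $220,000 = $769,650.
Rate = $769,650 / 21,990 cycles = $35 per cycle.
Year 1: 4,427 × $35 = $154,945. Book value $834,705.
Year 2: 1,133 × $35 = $39,655. Book value $795,050.
Year 3: 1,782 × $35 = $62,370. Book value $732,680.
Year 4: 4,080 × $35 = $142,800. Book value $589,880.
Year 5: 3,204 × $35 = $112,140. Book value $477,740.
Year 6: 5,780 × $35 = $202,300. Book value $275,440.

$202,300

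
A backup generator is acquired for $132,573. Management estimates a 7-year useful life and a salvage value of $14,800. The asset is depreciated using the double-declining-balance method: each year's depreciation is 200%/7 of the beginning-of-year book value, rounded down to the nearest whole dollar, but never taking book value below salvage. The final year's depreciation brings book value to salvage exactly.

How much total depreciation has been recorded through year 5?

$107,922

Depreciable base = $132,573 − $14,800 = $117,773.
Year 1: ⌊$132,573 × 200%/7⌋ = $37,878. Book value $94,695.
Year 2: ⌊$94,695 × 200%/7⌋ = $27,055. Book value $67,640.
Year 3: ⌊$67,640 × 200%/7⌋ = $19,325. Book value $48,315.
Year 4: ⌊$48,315 × 200%/7⌋ = $13,804. Book value $34,511.
Year 5: ⌊$34,511 × 200%/7⌋ = $9,860. Book value $24,651.
Accumulated through year 5 = $132,573 − $24,651 = $107,922.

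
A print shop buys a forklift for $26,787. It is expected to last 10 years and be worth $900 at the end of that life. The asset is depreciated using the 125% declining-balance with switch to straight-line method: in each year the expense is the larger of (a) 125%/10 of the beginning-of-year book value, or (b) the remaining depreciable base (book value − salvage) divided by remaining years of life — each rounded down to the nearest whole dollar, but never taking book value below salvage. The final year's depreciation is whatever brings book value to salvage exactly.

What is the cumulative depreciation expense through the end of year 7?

$18,580

Depreciable base = $26,787 − $900 = $25,887.
Year 1: DB = ⌊$26,787 × 125%/10⌋ = $3,348; SL = ⌊$25,887/10⌋ = $2,588 → take DB $3,348. Book value $23,439.
Year 2: DB = ⌊$23,439 × 125%/10⌋ = $2,929; SL = ⌊$22,539/9⌋ = $2,504 → take DB $2,929. Book value $20,510.
Year 3: DB = ⌊$20,510 × 125%/10⌋ = $2,563; SL = ⌊$19,610/8⌋ = $2,451 → take DB $2,563. Book value $17,947.
Year 4: DB = ⌊$17,947 × 125%/10⌋ = $2,243; SL = ⌊$17,047/7⌋ = $2,435 → take SL $2,435. Book value $15,512.
Year 5: DB = ⌊$15,512 × 125%/10⌋ = $1,939; SL = ⌊$14,612/6⌋ = $2,435 → take SL $2,435. Book value $13,077.
Year 6: DB = ⌊$13,077 × 125%/10⌋ = $1,634; SL = ⌊$12,177/5⌋ = $2,435 → take SL $2,435. Book value $10,642.
Year 7: DB = ⌊$10,642 × 125%/10⌋ = $1,330; SL = ⌊$9,742/4⌋ = $2,435 → take SL $2,435. Book value $8,207.
Accumulated through year 7 = $26,787 − $8,207 = $18,580.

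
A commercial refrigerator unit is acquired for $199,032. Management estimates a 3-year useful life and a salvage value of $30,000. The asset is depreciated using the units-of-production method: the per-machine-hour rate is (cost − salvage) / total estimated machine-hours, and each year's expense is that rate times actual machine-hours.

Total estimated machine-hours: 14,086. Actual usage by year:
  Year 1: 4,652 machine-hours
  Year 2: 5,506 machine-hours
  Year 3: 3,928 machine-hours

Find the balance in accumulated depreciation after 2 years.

$121,896

Depreciable base = $199,032 − $30,000 = $169,032.
Rate = $169,032 / 14,086 machine-hours = $12 per machine-hour.
Year 1: 4,652 × $12 = $55,824. Book value $143,208.
Year 2: 5,506 × $12 = $66,072. Book value $77,136.
Accumulated through year 2 = $199,032 − $77,136 = $121,896.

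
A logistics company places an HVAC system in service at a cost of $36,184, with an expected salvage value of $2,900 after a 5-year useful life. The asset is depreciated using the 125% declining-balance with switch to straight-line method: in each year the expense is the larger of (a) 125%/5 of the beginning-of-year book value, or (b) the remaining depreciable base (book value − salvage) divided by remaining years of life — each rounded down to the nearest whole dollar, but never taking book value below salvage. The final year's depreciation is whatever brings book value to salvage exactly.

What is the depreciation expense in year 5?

Depreciable base = $36,184 − $2,900 = $33,284.
Year 1: DB = ⌊$36,184 × 125%/5⌋ = $9,046; SL = ⌊$33,284/5⌋ = $6,656 → take DB $9,046. Book value $27,138.
Year 2: DB = ⌊$27,138 × 125%/5⌋ = $6,784; SL = ⌊$24,238/4⌋ = $6,059 → take DB $6,784. Book value $20,354.
Year 3: DB = ⌊$20,354 × 125%/5⌋ = $5,088; SL = ⌊$17,454/3⌋ = $5,818 → take SL $5,818. Book value $14,536.
Year 4: DB = ⌊$14,536 × 125%/5⌋ = $3,634; SL = ⌊$11,636/2⌋ = $5,818 → take SL $5,818. Book value $8,718.
Year 5 (final): $8,718 − $2,900 = $5,818. Book value $2,900.

$5,818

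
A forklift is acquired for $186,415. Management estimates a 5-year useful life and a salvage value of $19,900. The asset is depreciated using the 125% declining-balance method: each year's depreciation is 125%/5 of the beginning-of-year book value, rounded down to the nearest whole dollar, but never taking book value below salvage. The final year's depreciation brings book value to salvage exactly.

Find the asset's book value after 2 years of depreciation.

Depreciable base = $186,415 − $19,900 = $166,515.
Year 1: ⌊$186,415 × 125%/5⌋ = $46,603. Book value $139,812.
Year 2: ⌊$139,812 × 125%/5⌋ = $34,953. Book value $104,859.

$104,859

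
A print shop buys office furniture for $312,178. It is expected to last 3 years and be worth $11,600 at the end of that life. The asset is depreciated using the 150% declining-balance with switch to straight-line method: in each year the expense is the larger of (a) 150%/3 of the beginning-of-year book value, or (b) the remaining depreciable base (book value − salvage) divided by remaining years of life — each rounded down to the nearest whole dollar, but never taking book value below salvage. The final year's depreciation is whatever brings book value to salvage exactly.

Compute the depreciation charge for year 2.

Depreciable base = $312,178 − $11,600 = $300,578.
Year 1: DB = ⌊$312,178 × 150%/3⌋ = $156,089; SL = ⌊$300,578/3⌋ = $100,192 → take DB $156,089. Book value $156,089.
Year 2: DB = ⌊$156,089 × 150%/3⌋ = $78,044; SL = ⌊$144,489/2⌋ = $72,244 → take DB $78,044. Book value $78,045.

$78,044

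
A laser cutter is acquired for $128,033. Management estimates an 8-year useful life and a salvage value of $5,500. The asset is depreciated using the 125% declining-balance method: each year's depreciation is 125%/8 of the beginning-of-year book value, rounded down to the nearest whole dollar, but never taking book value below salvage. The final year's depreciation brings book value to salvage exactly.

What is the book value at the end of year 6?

$46,197

Depreciable base = $128,033 − $5,500 = $122,533.
Year 1: ⌊$128,033 × 125%/8⌋ = $20,005. Book value $108,028.
Year 2: ⌊$108,028 × 125%/8⌋ = $16,879. Book value $91,149.
Year 3: ⌊$91,149 × 125%/8⌋ = $14,242. Book value $76,907.
Year 4: ⌊$76,907 × 125%/8⌋ = $12,016. Book value $64,891.
Year 5: ⌊$64,891 × 125%/8⌋ = $10,139. Book value $54,752.
Year 6: ⌊$54,752 × 125%/8⌋ = $8,555. Book value $46,197.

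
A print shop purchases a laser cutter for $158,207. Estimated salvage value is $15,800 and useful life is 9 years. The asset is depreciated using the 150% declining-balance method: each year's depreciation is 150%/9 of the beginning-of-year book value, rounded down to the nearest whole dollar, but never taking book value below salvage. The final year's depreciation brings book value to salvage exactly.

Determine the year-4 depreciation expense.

Depreciable base = $158,207 − $15,800 = $142,407.
Year 1: ⌊$158,207 × 150%/9⌋ = $26,367. Book value $131,840.
Year 2: ⌊$131,840 × 150%/9⌋ = $21,973. Book value $109,867.
Year 3: ⌊$109,867 × 150%/9⌋ = $18,311. Book value $91,556.
Year 4: ⌊$91,556 × 150%/9⌋ = $15,259. Book value $76,297.

$15,259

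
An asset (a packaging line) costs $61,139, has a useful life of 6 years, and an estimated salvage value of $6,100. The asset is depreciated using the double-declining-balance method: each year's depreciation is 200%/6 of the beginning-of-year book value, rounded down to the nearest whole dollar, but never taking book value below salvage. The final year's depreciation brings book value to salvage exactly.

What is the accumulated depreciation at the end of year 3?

Depreciable base = $61,139 − $6,100 = $55,039.
Year 1: ⌊$61,139 × 200%/6⌋ = $20,379. Book value $40,760.
Year 2: ⌊$40,760 × 200%/6⌋ = $13,586. Book value $27,174.
Year 3: ⌊$27,174 × 200%/6⌋ = $9,058. Book value $18,116.
Accumulated through year 3 = $61,139 − $18,116 = $43,023.

$43,023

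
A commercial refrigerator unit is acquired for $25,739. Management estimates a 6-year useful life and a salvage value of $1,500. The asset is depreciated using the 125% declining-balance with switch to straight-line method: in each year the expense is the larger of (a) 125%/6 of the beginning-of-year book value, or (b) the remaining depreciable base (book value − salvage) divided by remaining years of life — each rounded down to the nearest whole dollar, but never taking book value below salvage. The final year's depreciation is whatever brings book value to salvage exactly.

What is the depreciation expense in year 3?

$3,658

Depreciable base = $25,739 − $1,500 = $24,239.
Year 1: DB = ⌊$25,739 × 125%/6⌋ = $5,362; SL = ⌊$24,239/6⌋ = $4,039 → take DB $5,362. Book value $20,377.
Year 2: DB = ⌊$20,377 × 125%/6⌋ = $4,245; SL = ⌊$18,877/5⌋ = $3,775 → take DB $4,245. Book value $16,132.
Year 3: DB = ⌊$16,132 × 125%/6⌋ = $3,360; SL = ⌊$14,632/4⌋ = $3,658 → take SL $3,658. Book value $12,474.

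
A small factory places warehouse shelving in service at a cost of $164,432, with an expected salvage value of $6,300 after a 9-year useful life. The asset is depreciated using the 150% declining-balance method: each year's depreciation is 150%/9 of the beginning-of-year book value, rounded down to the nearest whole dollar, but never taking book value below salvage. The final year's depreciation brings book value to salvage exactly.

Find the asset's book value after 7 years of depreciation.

$45,892

Depreciable base = $164,432 − $6,300 = $158,132.
Year 1: ⌊$164,432 × 150%/9⌋ = $27,405. Book value $137,027.
Year 2: ⌊$137,027 × 150%/9⌋ = $22,837. Book value $114,190.
Year 3: ⌊$114,190 × 150%/9⌋ = $19,031. Book value $95,159.
Year 4: ⌊$95,159 × 150%/9⌋ = $15,859. Book value $79,300.
Year 5: ⌊$79,300 × 150%/9⌋ = $13,216. Book value $66,084.
Year 6: ⌊$66,084 × 150%/9⌋ = $11,014. Book value $55,070.
Year 7: ⌊$55,070 × 150%/9⌋ = $9,178. Book value $45,892.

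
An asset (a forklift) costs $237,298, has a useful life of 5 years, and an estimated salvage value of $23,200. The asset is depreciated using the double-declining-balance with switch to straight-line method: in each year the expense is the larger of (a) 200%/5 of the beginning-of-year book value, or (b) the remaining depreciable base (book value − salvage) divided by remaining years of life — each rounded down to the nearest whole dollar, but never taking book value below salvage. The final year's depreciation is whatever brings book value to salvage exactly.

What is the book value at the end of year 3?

Depreciable base = $237,298 − $23,200 = $214,098.
Year 1: DB = ⌊$237,298 × 200%/5⌋ = $94,919; SL = ⌊$214,098/5⌋ = $42,819 → take DB $94,919. Book value $142,379.
Year 2: DB = ⌊$142,379 × 200%/5⌋ = $56,951; SL = ⌊$119,179/4⌋ = $29,794 → take DB $56,951. Book value $85,428.
Year 3: DB = ⌊$85,428 × 200%/5⌋ = $34,171; SL = ⌊$62,228/3⌋ = $20,742 → take DB $34,171. Book value $51,257.

$51,257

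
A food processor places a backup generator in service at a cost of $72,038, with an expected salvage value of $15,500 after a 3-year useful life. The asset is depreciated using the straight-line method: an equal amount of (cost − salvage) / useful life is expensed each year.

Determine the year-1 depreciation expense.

$18,846

Depreciable base = $72,038 − $15,500 = $56,538.
Annual expense = $56,538 / 3 = $18,846.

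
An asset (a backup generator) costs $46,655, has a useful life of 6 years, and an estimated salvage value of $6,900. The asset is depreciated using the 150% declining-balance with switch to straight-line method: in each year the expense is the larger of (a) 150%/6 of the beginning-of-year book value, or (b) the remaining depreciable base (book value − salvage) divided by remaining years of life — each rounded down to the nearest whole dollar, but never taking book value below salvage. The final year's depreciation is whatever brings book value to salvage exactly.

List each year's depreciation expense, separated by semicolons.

$11,663; $8,748; $6,561; $4,920; $3,931; $3,932

Depreciable base = $46,655 − $6,900 = $39,755.
Year 1: DB = ⌊$46,655 × 150%/6⌋ = $11,663; SL = ⌊$39,755/6⌋ = $6,625 → take DB $11,663. Book value $34,992.
Year 2: DB = ⌊$34,992 × 150%/6⌋ = $8,748; SL = ⌊$28,092/5⌋ = $5,618 → take DB $8,748. Book value $26,244.
Year 3: DB = ⌊$26,244 × 150%/6⌋ = $6,561; SL = ⌊$19,344/4⌋ = $4,836 → take DB $6,561. Book value $19,683.
Year 4: DB = ⌊$19,683 × 150%/6⌋ = $4,920; SL = ⌊$12,783/3⌋ = $4,261 → take DB $4,920. Book value $14,763.
Year 5: DB = ⌊$14,763 × 150%/6⌋ = $3,690; SL = ⌊$7,863/2⌋ = $3,931 → take SL $3,931. Book value $10,832.
Year 6 (final): $10,832 − $6,900 = $3,932. Book value $6,900.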